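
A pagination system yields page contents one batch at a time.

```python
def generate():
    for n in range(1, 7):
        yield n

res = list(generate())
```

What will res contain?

Step 1: The generator yields each value from range(1, 7).
Step 2: list() consumes all yields: [1, 2, 3, 4, 5, 6].
Therefore res = [1, 2, 3, 4, 5, 6].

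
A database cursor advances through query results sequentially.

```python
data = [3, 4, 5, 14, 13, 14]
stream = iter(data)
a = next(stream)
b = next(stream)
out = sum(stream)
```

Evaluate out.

Step 1: Create iterator over [3, 4, 5, 14, 13, 14].
Step 2: a = next() = 3, b = next() = 4.
Step 3: sum() of remaining [5, 14, 13, 14] = 46.
Therefore out = 46.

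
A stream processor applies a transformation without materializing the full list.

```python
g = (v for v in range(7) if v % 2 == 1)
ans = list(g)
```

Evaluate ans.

Step 1: Filter range(7) keeping only odd values:
  v=0: even, excluded
  v=1: odd, included
  v=2: even, excluded
  v=3: odd, included
  v=4: even, excluded
  v=5: odd, included
  v=6: even, excluded
Therefore ans = [1, 3, 5].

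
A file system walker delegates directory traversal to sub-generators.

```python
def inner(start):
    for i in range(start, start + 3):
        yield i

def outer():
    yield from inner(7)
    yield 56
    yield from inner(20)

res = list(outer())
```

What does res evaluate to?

Step 1: outer() delegates to inner(7):
  yield 7
  yield 8
  yield 9
Step 2: yield 56
Step 3: Delegates to inner(20):
  yield 20
  yield 21
  yield 22
Therefore res = [7, 8, 9, 56, 20, 21, 22].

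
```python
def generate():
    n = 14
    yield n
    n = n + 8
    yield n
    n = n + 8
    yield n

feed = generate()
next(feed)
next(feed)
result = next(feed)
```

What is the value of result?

Step 1: Trace through generator execution:
  Yield 1: n starts at 14, yield 14
  Yield 2: n = 14 + 8 = 22, yield 22
  Yield 3: n = 22 + 8 = 30, yield 30
Step 2: First next() gets 14, second next() gets the second value, third next() yields 30.
Therefore result = 30.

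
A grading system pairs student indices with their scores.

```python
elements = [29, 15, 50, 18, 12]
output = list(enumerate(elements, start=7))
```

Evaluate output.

Step 1: enumerate with start=7:
  (7, 29)
  (8, 15)
  (9, 50)
  (10, 18)
  (11, 12)
Therefore output = [(7, 29), (8, 15), (9, 50), (10, 18), (11, 12)].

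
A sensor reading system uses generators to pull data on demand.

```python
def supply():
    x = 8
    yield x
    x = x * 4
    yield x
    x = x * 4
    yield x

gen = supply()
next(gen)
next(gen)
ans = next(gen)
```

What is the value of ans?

Step 1: Trace through generator execution:
  Yield 1: x starts at 8, yield 8
  Yield 2: x = 8 * 4 = 32, yield 32
  Yield 3: x = 32 * 4 = 128, yield 128
Step 2: First next() gets 8, second next() gets the second value, third next() yields 128.
Therefore ans = 128.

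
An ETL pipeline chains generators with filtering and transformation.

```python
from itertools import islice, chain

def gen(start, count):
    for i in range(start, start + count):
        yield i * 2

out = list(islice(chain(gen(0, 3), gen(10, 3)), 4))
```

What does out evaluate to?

Step 1: gen(0, 3) yields [0, 2, 4].
Step 2: gen(10, 3) yields [20, 22, 24].
Step 3: chain concatenates: [0, 2, 4, 20, 22, 24].
Step 4: islice takes first 4: [0, 2, 4, 20].
Therefore out = [0, 2, 4, 20].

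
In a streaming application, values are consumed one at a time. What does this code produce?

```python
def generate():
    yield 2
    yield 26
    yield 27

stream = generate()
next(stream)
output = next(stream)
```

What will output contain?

Step 1: generate() creates a generator.
Step 2: next(stream) yields 2 (consumed and discarded).
Step 3: next(stream) yields 26, assigned to output.
Therefore output = 26.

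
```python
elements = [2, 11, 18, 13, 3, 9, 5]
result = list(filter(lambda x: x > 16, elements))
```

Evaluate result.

Step 1: Filter elements > 16:
  2: removed
  11: removed
  18: kept
  13: removed
  3: removed
  9: removed
  5: removed
Therefore result = [18].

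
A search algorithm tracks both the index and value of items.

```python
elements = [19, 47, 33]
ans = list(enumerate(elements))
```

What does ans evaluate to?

Step 1: enumerate pairs each element with its index:
  (0, 19)
  (1, 47)
  (2, 33)
Therefore ans = [(0, 19), (1, 47), (2, 33)].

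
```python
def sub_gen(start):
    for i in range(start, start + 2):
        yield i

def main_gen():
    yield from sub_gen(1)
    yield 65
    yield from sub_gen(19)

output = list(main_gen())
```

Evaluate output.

Step 1: main_gen() delegates to sub_gen(1):
  yield 1
  yield 2
Step 2: yield 65
Step 3: Delegates to sub_gen(19):
  yield 19
  yield 20
Therefore output = [1, 2, 65, 19, 20].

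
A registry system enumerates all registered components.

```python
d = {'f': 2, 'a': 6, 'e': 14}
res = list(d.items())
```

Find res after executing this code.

Step 1: d.items() returns (key, value) pairs in insertion order.
Therefore res = [('f', 2), ('a', 6), ('e', 14)].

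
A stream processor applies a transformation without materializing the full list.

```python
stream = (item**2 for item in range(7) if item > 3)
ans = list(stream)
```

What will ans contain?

Step 1: For range(7), keep item > 3, then square:
  item=0: 0 <= 3, excluded
  item=1: 1 <= 3, excluded
  item=2: 2 <= 3, excluded
  item=3: 3 <= 3, excluded
  item=4: 4 > 3, yield 4**2 = 16
  item=5: 5 > 3, yield 5**2 = 25
  item=6: 6 > 3, yield 6**2 = 36
Therefore ans = [16, 25, 36].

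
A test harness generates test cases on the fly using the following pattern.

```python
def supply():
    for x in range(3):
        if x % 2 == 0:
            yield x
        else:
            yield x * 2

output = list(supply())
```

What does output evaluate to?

Step 1: For each x in range(3), yield x if even, else x*2:
  x=0 (even): yield 0
  x=1 (odd): yield 1*2 = 2
  x=2 (even): yield 2
Therefore output = [0, 2, 2].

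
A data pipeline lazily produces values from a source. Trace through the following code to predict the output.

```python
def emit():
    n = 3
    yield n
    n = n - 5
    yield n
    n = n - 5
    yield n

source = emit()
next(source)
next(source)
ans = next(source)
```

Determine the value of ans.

Step 1: Trace through generator execution:
  Yield 1: n starts at 3, yield 3
  Yield 2: n = 3 - 5 = -2, yield -2
  Yield 3: n = -2 - 5 = -7, yield -7
Step 2: First next() gets 3, second next() gets the second value, third next() yields -7.
Therefore ans = -7.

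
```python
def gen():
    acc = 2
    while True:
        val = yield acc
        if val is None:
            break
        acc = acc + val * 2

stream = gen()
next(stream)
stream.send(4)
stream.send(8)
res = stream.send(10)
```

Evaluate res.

Step 1: next() -> yield acc=2.
Step 2: send(4) -> val=4, acc = 2 + 4*2 = 10, yield 10.
Step 3: send(8) -> val=8, acc = 10 + 8*2 = 26, yield 26.
Step 4: send(10) -> val=10, acc = 26 + 10*2 = 46, yield 46.
Therefore res = 46.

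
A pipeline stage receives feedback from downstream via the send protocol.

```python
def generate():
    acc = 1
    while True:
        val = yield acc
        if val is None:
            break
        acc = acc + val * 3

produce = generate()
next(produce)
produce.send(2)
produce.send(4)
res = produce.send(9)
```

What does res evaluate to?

Step 1: next() -> yield acc=1.
Step 2: send(2) -> val=2, acc = 1 + 2*3 = 7, yield 7.
Step 3: send(4) -> val=4, acc = 7 + 4*3 = 19, yield 19.
Step 4: send(9) -> val=9, acc = 19 + 9*3 = 46, yield 46.
Therefore res = 46.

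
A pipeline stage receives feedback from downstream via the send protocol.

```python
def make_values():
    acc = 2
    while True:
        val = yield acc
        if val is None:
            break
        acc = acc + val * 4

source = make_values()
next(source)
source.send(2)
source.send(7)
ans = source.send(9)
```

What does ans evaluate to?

Step 1: next() -> yield acc=2.
Step 2: send(2) -> val=2, acc = 2 + 2*4 = 10, yield 10.
Step 3: send(7) -> val=7, acc = 10 + 7*4 = 38, yield 38.
Step 4: send(9) -> val=9, acc = 38 + 9*4 = 74, yield 74.
Therefore ans = 74.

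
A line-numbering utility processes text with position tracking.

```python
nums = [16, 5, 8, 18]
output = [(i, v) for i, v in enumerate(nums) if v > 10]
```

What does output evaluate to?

Step 1: Filter enumerate([16, 5, 8, 18]) keeping v > 10:
  (0, 16): 16 > 10, included
  (1, 5): 5 <= 10, excluded
  (2, 8): 8 <= 10, excluded
  (3, 18): 18 > 10, included
Therefore output = [(0, 16), (3, 18)].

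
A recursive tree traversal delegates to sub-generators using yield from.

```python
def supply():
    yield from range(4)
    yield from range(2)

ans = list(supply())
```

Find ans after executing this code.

Step 1: Trace yields in order:
  yield 0
  yield 1
  yield 2
  yield 3
  yield 0
  yield 1
Therefore ans = [0, 1, 2, 3, 0, 1].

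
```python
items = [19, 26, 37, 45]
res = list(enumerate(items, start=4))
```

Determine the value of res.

Step 1: enumerate with start=4:
  (4, 19)
  (5, 26)
  (6, 37)
  (7, 45)
Therefore res = [(4, 19), (5, 26), (6, 37), (7, 45)].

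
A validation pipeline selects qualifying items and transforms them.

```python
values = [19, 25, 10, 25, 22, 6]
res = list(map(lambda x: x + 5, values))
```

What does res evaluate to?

Step 1: Apply lambda x: x + 5 to each element:
  19 -> 24
  25 -> 30
  10 -> 15
  25 -> 30
  22 -> 27
  6 -> 11
Therefore res = [24, 30, 15, 30, 27, 11].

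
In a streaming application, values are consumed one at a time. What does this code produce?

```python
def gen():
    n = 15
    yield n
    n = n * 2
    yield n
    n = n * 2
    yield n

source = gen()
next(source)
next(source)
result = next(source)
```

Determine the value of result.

Step 1: Trace through generator execution:
  Yield 1: n starts at 15, yield 15
  Yield 2: n = 15 * 2 = 30, yield 30
  Yield 3: n = 30 * 2 = 60, yield 60
Step 2: First next() gets 15, second next() gets the second value, third next() yields 60.
Therefore result = 60.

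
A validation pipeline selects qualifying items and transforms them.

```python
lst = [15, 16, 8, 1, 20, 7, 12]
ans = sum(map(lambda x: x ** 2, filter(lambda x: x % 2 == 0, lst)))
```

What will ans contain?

Step 1: Filter even numbers from [15, 16, 8, 1, 20, 7, 12]: [16, 8, 20, 12]
Step 2: Square each: [256, 64, 400, 144]
Step 3: Sum = 864.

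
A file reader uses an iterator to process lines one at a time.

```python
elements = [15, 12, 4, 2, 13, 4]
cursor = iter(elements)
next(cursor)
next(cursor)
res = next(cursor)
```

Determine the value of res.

Step 1: Create iterator over [15, 12, 4, 2, 13, 4].
Step 2: next() consumes 15.
Step 3: next() consumes 12.
Step 4: next() returns 4.
Therefore res = 4.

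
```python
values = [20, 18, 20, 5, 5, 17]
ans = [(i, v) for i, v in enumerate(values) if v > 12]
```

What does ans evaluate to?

Step 1: Filter enumerate([20, 18, 20, 5, 5, 17]) keeping v > 12:
  (0, 20): 20 > 12, included
  (1, 18): 18 > 12, included
  (2, 20): 20 > 12, included
  (3, 5): 5 <= 12, excluded
  (4, 5): 5 <= 12, excluded
  (5, 17): 17 > 12, included
Therefore ans = [(0, 20), (1, 18), (2, 20), (5, 17)].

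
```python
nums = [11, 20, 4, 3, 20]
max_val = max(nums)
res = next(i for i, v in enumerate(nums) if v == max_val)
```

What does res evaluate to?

Step 1: max([11, 20, 4, 3, 20]) = 20.
Step 2: Find first index where value == 20:
  Index 0: 11 != 20
  Index 1: 20 == 20, found!
Therefore res = 1.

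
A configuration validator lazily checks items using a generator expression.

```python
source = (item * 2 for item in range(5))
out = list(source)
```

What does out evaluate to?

Step 1: For each item in range(5), compute item*2:
  item=0: 0*2 = 0
  item=1: 1*2 = 2
  item=2: 2*2 = 4
  item=3: 3*2 = 6
  item=4: 4*2 = 8
Therefore out = [0, 2, 4, 6, 8].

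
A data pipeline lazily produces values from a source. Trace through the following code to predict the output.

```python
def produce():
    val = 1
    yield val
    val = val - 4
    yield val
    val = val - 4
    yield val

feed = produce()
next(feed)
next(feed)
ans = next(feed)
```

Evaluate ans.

Step 1: Trace through generator execution:
  Yield 1: val starts at 1, yield 1
  Yield 2: val = 1 - 4 = -3, yield -3
  Yield 3: val = -3 - 4 = -7, yield -7
Step 2: First next() gets 1, second next() gets the second value, third next() yields -7.
Therefore ans = -7.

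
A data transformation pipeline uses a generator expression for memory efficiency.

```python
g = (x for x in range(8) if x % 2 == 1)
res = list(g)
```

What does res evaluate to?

Step 1: Filter range(8) keeping only odd values:
  x=0: even, excluded
  x=1: odd, included
  x=2: even, excluded
  x=3: odd, included
  x=4: even, excluded
  x=5: odd, included
  x=6: even, excluded
  x=7: odd, included
Therefore res = [1, 3, 5, 7].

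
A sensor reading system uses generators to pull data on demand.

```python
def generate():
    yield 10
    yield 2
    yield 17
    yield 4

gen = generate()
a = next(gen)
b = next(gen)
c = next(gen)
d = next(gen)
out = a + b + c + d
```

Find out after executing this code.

Step 1: Create generator and consume all values:
  a = next(gen) = 10
  b = next(gen) = 2
  c = next(gen) = 17
  d = next(gen) = 4
Step 2: out = 10 + 2 + 17 + 4 = 33.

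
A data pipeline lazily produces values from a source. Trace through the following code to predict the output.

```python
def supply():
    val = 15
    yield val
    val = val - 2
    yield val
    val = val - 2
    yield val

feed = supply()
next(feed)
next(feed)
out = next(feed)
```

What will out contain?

Step 1: Trace through generator execution:
  Yield 1: val starts at 15, yield 15
  Yield 2: val = 15 - 2 = 13, yield 13
  Yield 3: val = 13 - 2 = 11, yield 11
Step 2: First next() gets 15, second next() gets the second value, third next() yields 11.
Therefore out = 11.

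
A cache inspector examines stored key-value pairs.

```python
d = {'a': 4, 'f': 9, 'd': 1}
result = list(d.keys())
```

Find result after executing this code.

Step 1: d.keys() returns the dictionary keys in insertion order.
Therefore result = ['a', 'f', 'd'].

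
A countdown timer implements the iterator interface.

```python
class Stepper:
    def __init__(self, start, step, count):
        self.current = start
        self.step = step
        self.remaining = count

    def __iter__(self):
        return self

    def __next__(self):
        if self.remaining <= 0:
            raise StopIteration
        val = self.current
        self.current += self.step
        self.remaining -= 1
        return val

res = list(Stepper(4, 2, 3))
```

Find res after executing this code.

Step 1: Stepper starts at 4, increments by 2, for 3 steps:
  Yield 4, then current += 2
  Yield 6, then current += 2
  Yield 8, then current += 2
Therefore res = [4, 6, 8].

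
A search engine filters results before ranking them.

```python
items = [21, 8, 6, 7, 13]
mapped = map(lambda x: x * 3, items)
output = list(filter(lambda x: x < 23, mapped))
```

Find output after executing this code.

Step 1: Map x * 3:
  21 -> 63
  8 -> 24
  6 -> 18
  7 -> 21
  13 -> 39
Step 2: Filter for < 23:
  63: removed
  24: removed
  18: kept
  21: kept
  39: removed
Therefore output = [18, 21].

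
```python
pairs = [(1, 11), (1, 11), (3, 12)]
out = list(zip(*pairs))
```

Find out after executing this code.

Step 1: zip(*pairs) transposes: unzips [(1, 11), (1, 11), (3, 12)] into separate sequences.
Step 2: First elements: (1, 1, 3), second elements: (11, 11, 12).
Therefore out = [(1, 1, 3), (11, 11, 12)].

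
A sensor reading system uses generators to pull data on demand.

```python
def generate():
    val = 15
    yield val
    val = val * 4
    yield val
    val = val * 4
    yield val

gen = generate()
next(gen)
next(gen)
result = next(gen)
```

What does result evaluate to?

Step 1: Trace through generator execution:
  Yield 1: val starts at 15, yield 15
  Yield 2: val = 15 * 4 = 60, yield 60
  Yield 3: val = 60 * 4 = 240, yield 240
Step 2: First next() gets 15, second next() gets the second value, third next() yields 240.
Therefore result = 240.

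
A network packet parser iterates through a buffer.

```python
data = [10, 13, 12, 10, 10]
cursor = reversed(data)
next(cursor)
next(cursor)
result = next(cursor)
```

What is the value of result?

Step 1: reversed([10, 13, 12, 10, 10]) gives iterator: [10, 10, 12, 13, 10].
Step 2: First next() = 10, second next() = 10.
Step 3: Third next() = 12.
Therefore result = 12.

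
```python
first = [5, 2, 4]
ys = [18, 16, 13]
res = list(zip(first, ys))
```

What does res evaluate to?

Step 1: zip pairs elements at same index:
  Index 0: (5, 18)
  Index 1: (2, 16)
  Index 2: (4, 13)
Therefore res = [(5, 18), (2, 16), (4, 13)].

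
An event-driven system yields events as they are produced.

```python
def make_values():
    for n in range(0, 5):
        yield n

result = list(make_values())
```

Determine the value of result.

Step 1: The generator yields each value from range(0, 5).
Step 2: list() consumes all yields: [0, 1, 2, 3, 4].
Therefore result = [0, 1, 2, 3, 4].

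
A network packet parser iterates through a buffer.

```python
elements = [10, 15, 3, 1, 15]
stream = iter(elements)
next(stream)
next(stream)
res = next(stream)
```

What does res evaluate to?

Step 1: Create iterator over [10, 15, 3, 1, 15].
Step 2: next() consumes 10.
Step 3: next() consumes 15.
Step 4: next() returns 3.
Therefore res = 3.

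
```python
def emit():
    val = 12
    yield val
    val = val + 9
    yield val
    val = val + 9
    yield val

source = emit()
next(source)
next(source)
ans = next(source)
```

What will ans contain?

Step 1: Trace through generator execution:
  Yield 1: val starts at 12, yield 12
  Yield 2: val = 12 + 9 = 21, yield 21
  Yield 3: val = 21 + 9 = 30, yield 30
Step 2: First next() gets 12, second next() gets the second value, third next() yields 30.
Therefore ans = 30.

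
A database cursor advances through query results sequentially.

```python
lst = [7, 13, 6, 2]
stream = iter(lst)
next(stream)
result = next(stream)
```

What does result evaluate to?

Step 1: Create iterator over [7, 13, 6, 2].
Step 2: next() consumes 7.
Step 3: next() returns 13.
Therefore result = 13.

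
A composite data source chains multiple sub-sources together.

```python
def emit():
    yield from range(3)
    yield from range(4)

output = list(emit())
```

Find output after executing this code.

Step 1: Trace yields in order:
  yield 0
  yield 1
  yield 2
  yield 0
  yield 1
  yield 2
  yield 3
Therefore output = [0, 1, 2, 0, 1, 2, 3].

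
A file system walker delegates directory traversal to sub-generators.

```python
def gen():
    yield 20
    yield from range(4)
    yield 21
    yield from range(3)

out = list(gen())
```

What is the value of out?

Step 1: Trace yields in order:
  yield 20
  yield 0
  yield 1
  yield 2
  yield 3
  yield 21
  yield 0
  yield 1
  yield 2
Therefore out = [20, 0, 1, 2, 3, 21, 0, 1, 2].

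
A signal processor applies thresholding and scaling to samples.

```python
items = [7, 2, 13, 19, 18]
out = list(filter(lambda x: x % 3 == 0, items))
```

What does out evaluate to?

Step 1: Filter elements divisible by 3:
  7 % 3 = 1: removed
  2 % 3 = 2: removed
  13 % 3 = 1: removed
  19 % 3 = 1: removed
  18 % 3 = 0: kept
Therefore out = [18].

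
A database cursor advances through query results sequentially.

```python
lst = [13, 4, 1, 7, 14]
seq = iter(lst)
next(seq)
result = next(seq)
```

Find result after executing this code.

Step 1: Create iterator over [13, 4, 1, 7, 14].
Step 2: next() consumes 13.
Step 3: next() returns 4.
Therefore result = 4.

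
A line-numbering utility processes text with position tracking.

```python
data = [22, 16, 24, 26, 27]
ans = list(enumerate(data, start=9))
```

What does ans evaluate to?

Step 1: enumerate with start=9:
  (9, 22)
  (10, 16)
  (11, 24)
  (12, 26)
  (13, 27)
Therefore ans = [(9, 22), (10, 16), (11, 24), (12, 26), (13, 27)].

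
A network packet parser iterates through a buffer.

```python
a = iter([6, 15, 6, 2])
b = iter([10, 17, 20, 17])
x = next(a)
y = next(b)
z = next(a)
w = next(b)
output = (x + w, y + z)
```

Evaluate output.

Step 1: a iterates [6, 15, 6, 2], b iterates [10, 17, 20, 17].
Step 2: x = next(a) = 6, y = next(b) = 10.
Step 3: z = next(a) = 15, w = next(b) = 17.
Step 4: output = (6 + 17, 10 + 15) = (23, 25).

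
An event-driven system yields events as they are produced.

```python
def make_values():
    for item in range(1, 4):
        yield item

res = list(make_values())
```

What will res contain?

Step 1: The generator yields each value from range(1, 4).
Step 2: list() consumes all yields: [1, 2, 3].
Therefore res = [1, 2, 3].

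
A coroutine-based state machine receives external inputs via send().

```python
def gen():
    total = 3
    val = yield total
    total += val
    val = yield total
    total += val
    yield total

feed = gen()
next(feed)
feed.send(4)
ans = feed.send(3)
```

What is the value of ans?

Step 1: next() -> yield total=3.
Step 2: send(4) -> val=4, total = 3+4 = 7, yield 7.
Step 3: send(3) -> val=3, total = 7+3 = 10, yield 10.
Therefore ans = 10.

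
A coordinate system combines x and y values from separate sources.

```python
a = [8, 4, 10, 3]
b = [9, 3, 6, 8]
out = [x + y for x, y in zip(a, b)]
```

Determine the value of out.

Step 1: Add corresponding elements:
  8 + 9 = 17
  4 + 3 = 7
  10 + 6 = 16
  3 + 8 = 11
Therefore out = [17, 7, 16, 11].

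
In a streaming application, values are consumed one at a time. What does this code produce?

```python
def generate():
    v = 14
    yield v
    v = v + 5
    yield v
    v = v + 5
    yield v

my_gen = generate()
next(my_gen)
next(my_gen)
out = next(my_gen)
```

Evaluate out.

Step 1: Trace through generator execution:
  Yield 1: v starts at 14, yield 14
  Yield 2: v = 14 + 5 = 19, yield 19
  Yield 3: v = 19 + 5 = 24, yield 24
Step 2: First next() gets 14, second next() gets the second value, third next() yields 24.
Therefore out = 24.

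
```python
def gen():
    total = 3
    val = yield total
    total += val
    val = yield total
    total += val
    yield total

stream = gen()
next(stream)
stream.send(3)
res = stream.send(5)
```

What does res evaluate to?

Step 1: next() -> yield total=3.
Step 2: send(3) -> val=3, total = 3+3 = 6, yield 6.
Step 3: send(5) -> val=5, total = 6+5 = 11, yield 11.
Therefore res = 11.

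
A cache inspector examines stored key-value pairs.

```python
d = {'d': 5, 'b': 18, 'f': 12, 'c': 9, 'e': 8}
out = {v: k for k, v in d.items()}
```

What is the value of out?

Step 1: Invert dict (swap keys and values):
  'd': 5 -> 5: 'd'
  'b': 18 -> 18: 'b'
  'f': 12 -> 12: 'f'
  'c': 9 -> 9: 'c'
  'e': 8 -> 8: 'e'
Therefore out = {5: 'd', 18: 'b', 12: 'f', 9: 'c', 8: 'e'}.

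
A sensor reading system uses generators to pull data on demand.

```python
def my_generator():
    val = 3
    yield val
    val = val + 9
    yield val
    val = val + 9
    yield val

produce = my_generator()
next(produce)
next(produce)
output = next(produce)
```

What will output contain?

Step 1: Trace through generator execution:
  Yield 1: val starts at 3, yield 3
  Yield 2: val = 3 + 9 = 12, yield 12
  Yield 3: val = 12 + 9 = 21, yield 21
Step 2: First next() gets 3, second next() gets the second value, third next() yields 21.
Therefore output = 21.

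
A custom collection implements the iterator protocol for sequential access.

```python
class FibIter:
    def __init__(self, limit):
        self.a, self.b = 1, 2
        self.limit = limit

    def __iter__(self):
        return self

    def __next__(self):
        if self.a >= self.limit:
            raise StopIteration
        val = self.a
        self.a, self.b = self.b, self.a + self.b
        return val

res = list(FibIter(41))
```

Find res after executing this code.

Step 1: Fibonacci-like sequence (a=1, b=2) until >= 41:
  Yield 1, then a,b = 2,3
  Yield 2, then a,b = 3,5
  Yield 3, then a,b = 5,8
  Yield 5, then a,b = 8,13
  Yield 8, then a,b = 13,21
  Yield 13, then a,b = 21,34
  Yield 21, then a,b = 34,55
  Yield 34, then a,b = 55,89
Step 2: 55 >= 41, stop.
Therefore res = [1, 2, 3, 5, 8, 13, 21, 34].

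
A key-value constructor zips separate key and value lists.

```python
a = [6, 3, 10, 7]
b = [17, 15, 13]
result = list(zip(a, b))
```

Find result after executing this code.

Step 1: zip stops at shortest (len(a)=4, len(b)=3):
  Index 0: (6, 17)
  Index 1: (3, 15)
  Index 2: (10, 13)
Step 2: Last element of a (7) has no pair, dropped.
Therefore result = [(6, 17), (3, 15), (10, 13)].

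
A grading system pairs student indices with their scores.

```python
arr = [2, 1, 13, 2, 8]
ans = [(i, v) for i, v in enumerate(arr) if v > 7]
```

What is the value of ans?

Step 1: Filter enumerate([2, 1, 13, 2, 8]) keeping v > 7:
  (0, 2): 2 <= 7, excluded
  (1, 1): 1 <= 7, excluded
  (2, 13): 13 > 7, included
  (3, 2): 2 <= 7, excluded
  (4, 8): 8 > 7, included
Therefore ans = [(2, 13), (4, 8)].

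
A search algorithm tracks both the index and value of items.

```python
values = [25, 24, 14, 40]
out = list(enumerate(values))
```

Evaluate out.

Step 1: enumerate pairs each element with its index:
  (0, 25)
  (1, 24)
  (2, 14)
  (3, 40)
Therefore out = [(0, 25), (1, 24), (2, 14), (3, 40)].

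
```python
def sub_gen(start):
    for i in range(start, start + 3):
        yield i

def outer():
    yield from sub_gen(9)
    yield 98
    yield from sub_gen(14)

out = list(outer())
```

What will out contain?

Step 1: outer() delegates to sub_gen(9):
  yield 9
  yield 10
  yield 11
Step 2: yield 98
Step 3: Delegates to sub_gen(14):
  yield 14
  yield 15
  yield 16
Therefore out = [9, 10, 11, 98, 14, 15, 16].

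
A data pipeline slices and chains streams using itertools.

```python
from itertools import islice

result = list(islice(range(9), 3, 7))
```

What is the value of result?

Step 1: islice(range(9), 3, 7) takes elements at indices [3, 7).
Step 2: Elements: [3, 4, 5, 6].
Therefore result = [3, 4, 5, 6].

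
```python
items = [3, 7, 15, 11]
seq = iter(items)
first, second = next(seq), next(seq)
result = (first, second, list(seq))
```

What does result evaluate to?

Step 1: Create iterator over [3, 7, 15, 11].
Step 2: first = 3, second = 7.
Step 3: Remaining elements: [15, 11].
Therefore result = (3, 7, [15, 11]).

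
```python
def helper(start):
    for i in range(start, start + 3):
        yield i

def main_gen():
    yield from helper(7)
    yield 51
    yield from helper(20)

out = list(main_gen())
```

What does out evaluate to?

Step 1: main_gen() delegates to helper(7):
  yield 7
  yield 8
  yield 9
Step 2: yield 51
Step 3: Delegates to helper(20):
  yield 20
  yield 21
  yield 22
Therefore out = [7, 8, 9, 51, 20, 21, 22].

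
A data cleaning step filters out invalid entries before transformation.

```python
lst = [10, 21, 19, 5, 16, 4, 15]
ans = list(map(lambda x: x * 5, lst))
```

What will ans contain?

Step 1: Apply lambda x: x * 5 to each element:
  10 -> 50
  21 -> 105
  19 -> 95
  5 -> 25
  16 -> 80
  4 -> 20
  15 -> 75
Therefore ans = [50, 105, 95, 25, 80, 20, 75].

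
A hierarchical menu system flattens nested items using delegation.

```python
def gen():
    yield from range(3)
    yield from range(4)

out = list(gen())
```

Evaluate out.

Step 1: Trace yields in order:
  yield 0
  yield 1
  yield 2
  yield 0
  yield 1
  yield 2
  yield 3
Therefore out = [0, 1, 2, 0, 1, 2, 3].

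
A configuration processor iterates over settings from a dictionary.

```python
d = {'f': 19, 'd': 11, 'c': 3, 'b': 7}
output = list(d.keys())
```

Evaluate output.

Step 1: d.keys() returns the dictionary keys in insertion order.
Therefore output = ['f', 'd', 'c', 'b'].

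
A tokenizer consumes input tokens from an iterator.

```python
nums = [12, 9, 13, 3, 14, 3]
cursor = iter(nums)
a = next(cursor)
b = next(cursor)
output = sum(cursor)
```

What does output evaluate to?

Step 1: Create iterator over [12, 9, 13, 3, 14, 3].
Step 2: a = next() = 12, b = next() = 9.
Step 3: sum() of remaining [13, 3, 14, 3] = 33.
Therefore output = 33.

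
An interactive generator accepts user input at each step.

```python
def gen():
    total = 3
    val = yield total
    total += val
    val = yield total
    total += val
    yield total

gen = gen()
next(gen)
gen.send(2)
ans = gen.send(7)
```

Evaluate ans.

Step 1: next() -> yield total=3.
Step 2: send(2) -> val=2, total = 3+2 = 5, yield 5.
Step 3: send(7) -> val=7, total = 5+7 = 12, yield 12.
Therefore ans = 12.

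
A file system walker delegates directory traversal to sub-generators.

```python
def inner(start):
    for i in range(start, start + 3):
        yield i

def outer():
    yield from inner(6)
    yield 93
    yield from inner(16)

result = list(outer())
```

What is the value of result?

Step 1: outer() delegates to inner(6):
  yield 6
  yield 7
  yield 8
Step 2: yield 93
Step 3: Delegates to inner(16):
  yield 16
  yield 17
  yield 18
Therefore result = [6, 7, 8, 93, 16, 17, 18].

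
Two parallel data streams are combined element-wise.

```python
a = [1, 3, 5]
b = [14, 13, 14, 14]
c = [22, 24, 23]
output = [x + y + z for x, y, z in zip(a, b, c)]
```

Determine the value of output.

Step 1: zip three lists (truncates to shortest, len=3):
  1 + 14 + 22 = 37
  3 + 13 + 24 = 40
  5 + 14 + 23 = 42
Therefore output = [37, 40, 42].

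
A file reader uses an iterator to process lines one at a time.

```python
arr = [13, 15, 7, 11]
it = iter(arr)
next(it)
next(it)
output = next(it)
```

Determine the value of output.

Step 1: Create iterator over [13, 15, 7, 11].
Step 2: next() consumes 13.
Step 3: next() consumes 15.
Step 4: next() returns 7.
Therefore output = 7.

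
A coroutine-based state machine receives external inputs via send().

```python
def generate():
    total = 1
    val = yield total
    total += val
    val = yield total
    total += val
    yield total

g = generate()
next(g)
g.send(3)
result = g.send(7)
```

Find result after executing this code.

Step 1: next() -> yield total=1.
Step 2: send(3) -> val=3, total = 1+3 = 4, yield 4.
Step 3: send(7) -> val=7, total = 4+7 = 11, yield 11.
Therefore result = 11.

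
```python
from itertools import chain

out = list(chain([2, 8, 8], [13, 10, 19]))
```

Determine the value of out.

Step 1: chain() concatenates iterables: [2, 8, 8] + [13, 10, 19].
Therefore out = [2, 8, 8, 13, 10, 19].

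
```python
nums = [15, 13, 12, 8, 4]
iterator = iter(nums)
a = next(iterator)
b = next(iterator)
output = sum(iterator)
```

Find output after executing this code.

Step 1: Create iterator over [15, 13, 12, 8, 4].
Step 2: a = next() = 15, b = next() = 13.
Step 3: sum() of remaining [12, 8, 4] = 24.
Therefore output = 24.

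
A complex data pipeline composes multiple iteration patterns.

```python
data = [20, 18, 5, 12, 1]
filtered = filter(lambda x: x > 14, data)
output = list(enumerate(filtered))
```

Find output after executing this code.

Step 1: Filter [20, 18, 5, 12, 1] for > 14: [20, 18].
Step 2: enumerate re-indexes from 0: [(0, 20), (1, 18)].
Therefore output = [(0, 20), (1, 18)].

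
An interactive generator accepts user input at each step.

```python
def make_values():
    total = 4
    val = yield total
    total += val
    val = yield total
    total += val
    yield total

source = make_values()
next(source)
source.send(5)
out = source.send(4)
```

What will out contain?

Step 1: next() -> yield total=4.
Step 2: send(5) -> val=5, total = 4+5 = 9, yield 9.
Step 3: send(4) -> val=4, total = 9+4 = 13, yield 13.
Therefore out = 13.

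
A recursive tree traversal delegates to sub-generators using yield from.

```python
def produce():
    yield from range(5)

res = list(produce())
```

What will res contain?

Step 1: yield from delegates to the iterable, yielding each element.
Step 2: Collected values: [0, 1, 2, 3, 4].
Therefore res = [0, 1, 2, 3, 4].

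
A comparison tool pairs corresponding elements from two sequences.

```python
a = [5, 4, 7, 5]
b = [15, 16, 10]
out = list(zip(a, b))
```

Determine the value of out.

Step 1: zip stops at shortest (len(a)=4, len(b)=3):
  Index 0: (5, 15)
  Index 1: (4, 16)
  Index 2: (7, 10)
Step 2: Last element of a (5) has no pair, dropped.
Therefore out = [(5, 15), (4, 16), (7, 10)].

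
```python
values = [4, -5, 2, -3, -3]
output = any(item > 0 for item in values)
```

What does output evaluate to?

Step 1: Check item > 0 for each element in [4, -5, 2, -3, -3]:
  4 > 0: True
  -5 > 0: False
  2 > 0: True
  -3 > 0: False
  -3 > 0: False
Step 2: any() returns True.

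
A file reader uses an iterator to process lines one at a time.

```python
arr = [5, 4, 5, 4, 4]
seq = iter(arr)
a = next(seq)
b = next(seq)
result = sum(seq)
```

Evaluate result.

Step 1: Create iterator over [5, 4, 5, 4, 4].
Step 2: a = next() = 5, b = next() = 4.
Step 3: sum() of remaining [5, 4, 4] = 13.
Therefore result = 13.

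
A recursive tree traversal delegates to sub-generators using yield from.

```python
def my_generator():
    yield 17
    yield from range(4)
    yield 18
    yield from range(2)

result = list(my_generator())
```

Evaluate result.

Step 1: Trace yields in order:
  yield 17
  yield 0
  yield 1
  yield 2
  yield 3
  yield 18
  yield 0
  yield 1
Therefore result = [17, 0, 1, 2, 3, 18, 0, 1].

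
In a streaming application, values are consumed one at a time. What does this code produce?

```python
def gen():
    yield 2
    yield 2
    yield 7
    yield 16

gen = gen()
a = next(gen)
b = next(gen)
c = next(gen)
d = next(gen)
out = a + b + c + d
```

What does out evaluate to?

Step 1: Create generator and consume all values:
  a = next(gen) = 2
  b = next(gen) = 2
  c = next(gen) = 7
  d = next(gen) = 16
Step 2: out = 2 + 2 + 7 + 16 = 27.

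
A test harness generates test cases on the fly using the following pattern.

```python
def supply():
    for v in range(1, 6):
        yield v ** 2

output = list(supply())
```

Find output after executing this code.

Step 1: For each v in range(1, 6), yield v**2:
  v=1: yield 1**2 = 1
  v=2: yield 2**2 = 4
  v=3: yield 3**2 = 9
  v=4: yield 4**2 = 16
  v=5: yield 5**2 = 25
Therefore output = [1, 4, 9, 16, 25].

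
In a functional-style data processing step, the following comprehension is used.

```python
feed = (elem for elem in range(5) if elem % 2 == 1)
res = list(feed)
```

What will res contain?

Step 1: Filter range(5) keeping only odd values:
  elem=0: even, excluded
  elem=1: odd, included
  elem=2: even, excluded
  elem=3: odd, included
  elem=4: even, excluded
Therefore res = [1, 3].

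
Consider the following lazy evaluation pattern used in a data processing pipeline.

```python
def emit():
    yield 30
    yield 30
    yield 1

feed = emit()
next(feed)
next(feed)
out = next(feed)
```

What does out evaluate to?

Step 1: emit() creates a generator.
Step 2: next(feed) yields 30 (consumed and discarded).
Step 3: next(feed) yields 30 (consumed and discarded).
Step 4: next(feed) yields 1, assigned to out.
Therefore out = 1.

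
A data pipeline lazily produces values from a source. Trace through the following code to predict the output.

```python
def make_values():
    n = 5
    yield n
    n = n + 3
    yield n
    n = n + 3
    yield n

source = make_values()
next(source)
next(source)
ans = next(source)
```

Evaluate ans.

Step 1: Trace through generator execution:
  Yield 1: n starts at 5, yield 5
  Yield 2: n = 5 + 3 = 8, yield 8
  Yield 3: n = 8 + 3 = 11, yield 11
Step 2: First next() gets 5, second next() gets the second value, third next() yields 11.
Therefore ans = 11.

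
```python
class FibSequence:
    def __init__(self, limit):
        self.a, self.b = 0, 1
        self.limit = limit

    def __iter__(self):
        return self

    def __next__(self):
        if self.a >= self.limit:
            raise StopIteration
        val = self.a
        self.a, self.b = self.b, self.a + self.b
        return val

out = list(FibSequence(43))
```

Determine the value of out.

Step 1: Fibonacci-like sequence (a=0, b=1) until >= 43:
  Yield 0, then a,b = 1,1
  Yield 1, then a,b = 1,2
  Yield 1, then a,b = 2,3
  Yield 2, then a,b = 3,5
  Yield 3, then a,b = 5,8
  Yield 5, then a,b = 8,13
  Yield 8, then a,b = 13,21
  Yield 13, then a,b = 21,34
  Yield 21, then a,b = 34,55
  Yield 34, then a,b = 55,89
Step 2: 55 >= 43, stop.
Therefore out = [0, 1, 1, 2, 3, 5, 8, 13, 21, 34].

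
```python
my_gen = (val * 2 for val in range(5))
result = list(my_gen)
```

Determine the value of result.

Step 1: For each val in range(5), compute val*2:
  val=0: 0*2 = 0
  val=1: 1*2 = 2
  val=2: 2*2 = 4
  val=3: 3*2 = 6
  val=4: 4*2 = 8
Therefore result = [0, 2, 4, 6, 8].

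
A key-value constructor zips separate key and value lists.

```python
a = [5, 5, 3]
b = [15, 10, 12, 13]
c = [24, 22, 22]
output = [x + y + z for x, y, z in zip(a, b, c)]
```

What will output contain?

Step 1: zip three lists (truncates to shortest, len=3):
  5 + 15 + 24 = 44
  5 + 10 + 22 = 37
  3 + 12 + 22 = 37
Therefore output = [44, 37, 37].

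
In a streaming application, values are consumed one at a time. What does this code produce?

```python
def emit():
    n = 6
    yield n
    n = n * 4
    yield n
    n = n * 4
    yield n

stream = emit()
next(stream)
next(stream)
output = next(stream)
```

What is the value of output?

Step 1: Trace through generator execution:
  Yield 1: n starts at 6, yield 6
  Yield 2: n = 6 * 4 = 24, yield 24
  Yield 3: n = 24 * 4 = 96, yield 96
Step 2: First next() gets 6, second next() gets the second value, third next() yields 96.
Therefore output = 96.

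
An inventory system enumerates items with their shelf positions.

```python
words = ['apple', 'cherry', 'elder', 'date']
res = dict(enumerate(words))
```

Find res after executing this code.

Step 1: enumerate pairs indices with words:
  0 -> 'apple'
  1 -> 'cherry'
  2 -> 'elder'
  3 -> 'date'
Therefore res = {0: 'apple', 1: 'cherry', 2: 'elder', 3: 'date'}.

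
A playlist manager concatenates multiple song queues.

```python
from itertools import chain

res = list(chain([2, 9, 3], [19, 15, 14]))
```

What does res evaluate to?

Step 1: chain() concatenates iterables: [2, 9, 3] + [19, 15, 14].
Therefore res = [2, 9, 3, 19, 15, 14].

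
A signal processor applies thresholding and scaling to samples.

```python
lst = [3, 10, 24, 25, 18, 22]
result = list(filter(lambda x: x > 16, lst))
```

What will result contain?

Step 1: Filter elements > 16:
  3: removed
  10: removed
  24: kept
  25: kept
  18: kept
  22: kept
Therefore result = [24, 25, 18, 22].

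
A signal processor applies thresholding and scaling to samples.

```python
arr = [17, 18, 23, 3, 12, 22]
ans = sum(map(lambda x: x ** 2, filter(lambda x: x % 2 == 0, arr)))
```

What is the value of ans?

Step 1: Filter even numbers from [17, 18, 23, 3, 12, 22]: [18, 12, 22]
Step 2: Square each: [324, 144, 484]
Step 3: Sum = 952.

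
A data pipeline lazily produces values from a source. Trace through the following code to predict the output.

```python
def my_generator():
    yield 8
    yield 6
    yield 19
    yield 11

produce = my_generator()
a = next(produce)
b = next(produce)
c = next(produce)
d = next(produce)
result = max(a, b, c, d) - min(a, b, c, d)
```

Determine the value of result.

Step 1: Create generator and consume all values:
  a = next(produce) = 8
  b = next(produce) = 6
  c = next(produce) = 19
  d = next(produce) = 11
Step 2: max = 19, min = 6, result = 19 - 6 = 13.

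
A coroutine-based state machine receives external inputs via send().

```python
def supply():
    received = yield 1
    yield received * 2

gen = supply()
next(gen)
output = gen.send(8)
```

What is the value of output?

Step 1: next(gen) advances to first yield, producing 1.
Step 2: send(8) resumes, received = 8.
Step 3: yield received * 2 = 8 * 2 = 16.
Therefore output = 16.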